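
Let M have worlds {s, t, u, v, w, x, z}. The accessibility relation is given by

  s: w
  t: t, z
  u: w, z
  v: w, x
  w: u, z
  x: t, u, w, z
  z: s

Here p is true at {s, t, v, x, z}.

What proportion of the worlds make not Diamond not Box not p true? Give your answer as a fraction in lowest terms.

1/7

s: Diamond not Box not p is T. ✗
t: Diamond not Box not p is T. ✗
u: Diamond not Box not p is T. ✗
v: Diamond not Box not p is T. ✗
w: Diamond not Box not p is T. ✗
x: Diamond not Box not p is T. ✗
z: Diamond not Box not p is F. ✓
That's 1 of 7 worlds, so 1/7.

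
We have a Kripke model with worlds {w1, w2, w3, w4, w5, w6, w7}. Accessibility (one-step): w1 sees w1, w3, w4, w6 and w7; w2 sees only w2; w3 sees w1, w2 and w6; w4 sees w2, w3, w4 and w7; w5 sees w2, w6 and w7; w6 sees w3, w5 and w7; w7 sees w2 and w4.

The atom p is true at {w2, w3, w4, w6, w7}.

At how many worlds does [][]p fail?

w1: successors {w1, w3, w4, w6, w7}; []p there: w1:F, w3:F, w4:T, w6:F, w7:T. ✗
w2: successors {w2}; []p there: w2:T. ✓
w3: successors {w1, w2, w6}; []p there: w1:F, w2:T, w6:F. ✗
w4: successors {w2, w3, w4, w7}; []p there: w2:T, w3:F, w4:T, w7:T. ✗
w5: successors {w2, w6, w7}; []p there: w2:T, w6:F, w7:T. ✗
w6: successors {w3, w5, w7}; []p there: w3:F, w5:T, w7:T. ✗
w7: successors {w2, w4}; []p there: w2:T, w4:T. ✓
Satisfying worlds: {w2, w7}.
So [][]p fails at the other 5 worlds.

5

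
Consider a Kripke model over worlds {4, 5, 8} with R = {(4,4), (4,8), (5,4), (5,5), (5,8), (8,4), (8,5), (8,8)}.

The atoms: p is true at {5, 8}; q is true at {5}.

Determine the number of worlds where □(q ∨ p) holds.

0

4: successors {4, 8}; q ∨ p there: 4:F, 8:T. ✗
5: successors {4, 5, 8}; q ∨ p there: 4:F, 5:T, 8:T. ✗
8: successors {4, 5, 8}; q ∨ p there: 4:F, 5:T, 8:T. ✗
Satisfying worlds: ∅.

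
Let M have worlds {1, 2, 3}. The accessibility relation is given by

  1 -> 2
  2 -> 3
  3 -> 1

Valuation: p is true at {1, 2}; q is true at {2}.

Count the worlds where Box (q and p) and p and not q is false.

1: Box (q and p) is T, p and not q is T. ✓
2: Box (q and p) is F, p and not q is F. ✗
3: Box (q and p) is F, p and not q is F. ✗
Satisfying worlds: {1}.
So Box (q and p) and p and not q fails at the other 2 worlds.

2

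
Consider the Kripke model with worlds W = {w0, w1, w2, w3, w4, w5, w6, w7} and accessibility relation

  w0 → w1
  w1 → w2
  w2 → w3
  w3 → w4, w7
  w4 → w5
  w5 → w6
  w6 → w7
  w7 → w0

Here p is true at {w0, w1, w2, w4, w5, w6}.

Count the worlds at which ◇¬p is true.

3

w0: successors {w1}; ¬p there: w1:F. ✗
w1: successors {w2}; ¬p there: w2:F. ✗
w2: successors {w3}; ¬p there: w3:T. ✓
w3: successors {w4, w7}; ¬p there: w4:F, w7:T. ✓
w4: successors {w5}; ¬p there: w5:F. ✗
w5: successors {w6}; ¬p there: w6:F. ✗
w6: successors {w7}; ¬p there: w7:T. ✓
w7: successors {w0}; ¬p there: w0:F. ✗
Satisfying worlds: {w2, w3, w6}.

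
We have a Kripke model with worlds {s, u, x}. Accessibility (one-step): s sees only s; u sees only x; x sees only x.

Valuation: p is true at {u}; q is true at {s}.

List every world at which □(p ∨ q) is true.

s: successors {s}; p ∨ q there: s:T. ✓
u: successors {x}; p ∨ q there: x:F. ✗
x: successors {x}; p ∨ q there: x:F. ✗

{s}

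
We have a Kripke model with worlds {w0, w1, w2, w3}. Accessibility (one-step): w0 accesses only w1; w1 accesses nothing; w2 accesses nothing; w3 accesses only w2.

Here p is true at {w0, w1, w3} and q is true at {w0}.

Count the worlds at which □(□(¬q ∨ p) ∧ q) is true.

w0: successors {w1}; □(¬q ∨ p) ∧ q there: w1:F. ✗
w1: no successors, so □(□(¬q ∨ p) ∧ q) holds vacuously. ✓
w2: no successors, so □(□(¬q ∨ p) ∧ q) holds vacuously. ✓
w3: successors {w2}; □(¬q ∨ p) ∧ q there: w2:F. ✗
Satisfying worlds: {w1, w2}.

2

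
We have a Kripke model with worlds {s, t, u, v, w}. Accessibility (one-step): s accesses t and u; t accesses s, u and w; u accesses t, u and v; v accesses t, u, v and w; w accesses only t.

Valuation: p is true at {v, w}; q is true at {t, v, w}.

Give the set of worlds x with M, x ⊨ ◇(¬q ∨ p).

{s, t, u, v}

s: successors {t, u}; ¬q ∨ p there: t:F, u:T. ✓
t: successors {s, u, w}; ¬q ∨ p there: s:T, u:T, w:T. ✓
u: successors {t, u, v}; ¬q ∨ p there: t:F, u:T, v:T. ✓
v: successors {t, u, v, w}; ¬q ∨ p there: t:F, u:T, v:T, w:T. ✓
w: successors {t}; ¬q ∨ p there: t:F. ✗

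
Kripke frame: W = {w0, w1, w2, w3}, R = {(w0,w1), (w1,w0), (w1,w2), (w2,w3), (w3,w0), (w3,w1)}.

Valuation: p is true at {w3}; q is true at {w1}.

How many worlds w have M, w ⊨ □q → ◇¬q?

3

w0: □q is T, ◇¬q is F. ✗
w1: □q is F, ◇¬q is T. ✓
w2: □q is F, ◇¬q is T. ✓
w3: □q is F, ◇¬q is T. ✓
Satisfying worlds: {w1, w2, w3}.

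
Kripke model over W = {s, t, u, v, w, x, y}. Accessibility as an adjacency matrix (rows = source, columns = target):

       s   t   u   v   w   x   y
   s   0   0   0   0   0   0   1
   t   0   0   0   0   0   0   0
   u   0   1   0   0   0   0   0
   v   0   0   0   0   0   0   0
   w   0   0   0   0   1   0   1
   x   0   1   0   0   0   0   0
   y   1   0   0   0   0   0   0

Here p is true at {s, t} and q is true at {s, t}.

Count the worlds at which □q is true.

s: successors {y}; q there: y:F. ✗
t: no successors, so □q holds vacuously. ✓
u: successors {t}; q there: t:T. ✓
v: no successors, so □q holds vacuously. ✓
w: successors {w, y}; q there: w:F, y:F. ✗
x: successors {t}; q there: t:T. ✓
y: successors {s}; q there: s:T. ✓
Satisfying worlds: {t, u, v, x, y}.

5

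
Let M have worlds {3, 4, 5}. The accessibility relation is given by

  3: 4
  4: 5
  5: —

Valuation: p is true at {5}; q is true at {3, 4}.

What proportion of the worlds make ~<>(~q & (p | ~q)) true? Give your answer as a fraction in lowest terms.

2/3

3: <>(~q & (p | ~q)) is F. ✓
4: <>(~q & (p | ~q)) is T. ✗
5: <>(~q & (p | ~q)) is F. ✓
That's 2 of 3 worlds, so 2/3.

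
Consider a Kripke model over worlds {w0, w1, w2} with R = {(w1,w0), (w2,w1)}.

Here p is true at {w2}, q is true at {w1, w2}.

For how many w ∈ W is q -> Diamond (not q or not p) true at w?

w0: q is F, Diamond (not q or not p) is F. ✓
w1: q is T, Diamond (not q or not p) is T. ✓
w2: q is T, Diamond (not q or not p) is T. ✓
Satisfying worlds: {w0, w1, w2}.

3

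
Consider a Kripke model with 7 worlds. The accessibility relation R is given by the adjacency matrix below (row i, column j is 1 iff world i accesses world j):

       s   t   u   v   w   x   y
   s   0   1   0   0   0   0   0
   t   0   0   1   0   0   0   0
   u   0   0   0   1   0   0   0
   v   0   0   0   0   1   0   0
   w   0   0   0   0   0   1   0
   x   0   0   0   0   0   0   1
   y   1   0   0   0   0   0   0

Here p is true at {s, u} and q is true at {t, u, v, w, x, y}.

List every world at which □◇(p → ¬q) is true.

s: successors {t}; ◇(p → ¬q) there: t:F. ✗
t: successors {u}; ◇(p → ¬q) there: u:T. ✓
u: successors {v}; ◇(p → ¬q) there: v:T. ✓
v: successors {w}; ◇(p → ¬q) there: w:T. ✓
w: successors {x}; ◇(p → ¬q) there: x:T. ✓
x: successors {y}; ◇(p → ¬q) there: y:T. ✓
y: successors {s}; ◇(p → ¬q) there: s:T. ✓

{t, u, v, w, x, y}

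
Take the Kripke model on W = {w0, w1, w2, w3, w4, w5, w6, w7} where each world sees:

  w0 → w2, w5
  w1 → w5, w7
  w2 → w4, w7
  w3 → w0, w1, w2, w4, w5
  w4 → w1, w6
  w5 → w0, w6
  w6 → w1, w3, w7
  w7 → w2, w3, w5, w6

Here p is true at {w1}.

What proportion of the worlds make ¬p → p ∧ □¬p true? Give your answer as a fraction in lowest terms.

1/8

w0: ¬p is T, p ∧ □¬p is F. ✗
w1: ¬p is F, p ∧ □¬p is T. ✓
w2: ¬p is T, p ∧ □¬p is F. ✗
w3: ¬p is T, p ∧ □¬p is F. ✗
w4: ¬p is T, p ∧ □¬p is F. ✗
w5: ¬p is T, p ∧ □¬p is F. ✗
w6: ¬p is T, p ∧ □¬p is F. ✗
w7: ¬p is T, p ∧ □¬p is F. ✗
That's 1 of 8 worlds, so 1/8.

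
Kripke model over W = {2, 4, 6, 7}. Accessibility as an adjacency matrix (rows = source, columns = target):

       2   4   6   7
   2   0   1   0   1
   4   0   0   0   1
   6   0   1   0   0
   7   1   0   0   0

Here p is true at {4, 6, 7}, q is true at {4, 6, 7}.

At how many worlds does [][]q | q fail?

2: [][]q is F, q is F. ✗
4: [][]q is F, q is T. ✓
6: [][]q is T, q is T. ✓
7: [][]q is T, q is T. ✓
Satisfying worlds: {4, 6, 7}.
So [][]q | q fails at the other 1 world.

1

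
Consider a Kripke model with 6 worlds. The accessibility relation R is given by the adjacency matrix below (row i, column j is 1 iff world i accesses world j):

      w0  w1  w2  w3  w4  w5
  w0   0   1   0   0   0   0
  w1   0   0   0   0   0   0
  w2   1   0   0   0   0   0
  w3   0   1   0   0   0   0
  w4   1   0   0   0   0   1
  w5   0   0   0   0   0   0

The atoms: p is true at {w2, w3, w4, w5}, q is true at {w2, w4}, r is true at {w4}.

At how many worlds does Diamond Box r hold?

3

w0: successors {w1}; Box r there: w1:T. ✓
w1: no successors, so Diamond Box r fails. ✗
w2: successors {w0}; Box r there: w0:F. ✗
w3: successors {w1}; Box r there: w1:T. ✓
w4: successors {w0, w5}; Box r there: w0:F, w5:T. ✓
w5: no successors, so Diamond Box r fails. ✗
Satisfying worlds: {w0, w3, w4}.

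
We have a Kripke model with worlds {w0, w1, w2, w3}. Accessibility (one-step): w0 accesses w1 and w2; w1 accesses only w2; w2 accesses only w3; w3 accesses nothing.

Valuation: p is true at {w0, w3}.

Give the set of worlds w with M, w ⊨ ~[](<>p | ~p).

{w2}

w0: [](<>p | ~p) is T. ✗
w1: [](<>p | ~p) is T. ✗
w2: [](<>p | ~p) is F. ✓
w3: [](<>p | ~p) is T. ✗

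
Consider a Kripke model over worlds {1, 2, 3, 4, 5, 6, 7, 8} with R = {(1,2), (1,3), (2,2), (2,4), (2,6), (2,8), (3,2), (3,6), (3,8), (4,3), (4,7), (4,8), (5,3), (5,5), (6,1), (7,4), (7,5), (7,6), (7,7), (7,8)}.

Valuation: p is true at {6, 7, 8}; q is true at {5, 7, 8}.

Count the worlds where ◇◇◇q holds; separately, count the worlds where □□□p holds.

7 and 1

For ◇◇◇q:
1: successors {2, 3}; ◇◇q there: 2:T, 3:T. ✓
2: successors {2, 4, 6, 8}; ◇◇q there: 2:T, 4:T, 6:F, 8:F. ✓
3: successors {2, 6, 8}; ◇◇q there: 2:T, 6:F, 8:F. ✓
4: successors {3, 7, 8}; ◇◇q there: 3:T, 7:T, 8:F. ✓
5: successors {3, 5}; ◇◇q there: 3:T, 5:T. ✓
6: successors {1}; ◇◇q there: 1:T. ✓
7: successors {4, 5, 6, 7, 8}; ◇◇q there: 4:T, 5:T, 6:F, 7:T, 8:F. ✓
8: no successors, so ◇◇◇q fails. ✗
— 7 worlds.
For □□□p:
1: successors {2, 3}; □□p there: 2:F, 3:F. ✗
2: successors {2, 4, 6, 8}; □□p there: 2:F, 4:F, 6:F, 8:T. ✗
3: successors {2, 6, 8}; □□p there: 2:F, 6:F, 8:T. ✗
4: successors {3, 7, 8}; □□p there: 3:F, 7:F, 8:T. ✗
5: successors {3, 5}; □□p there: 3:F, 5:F. ✗
6: successors {1}; □□p there: 1:F. ✗
7: successors {4, 5, 6, 7, 8}; □□p there: 4:F, 5:F, 6:F, 7:F, 8:T. ✗
8: no successors, so □□□p holds vacuously. ✓
— 1 world.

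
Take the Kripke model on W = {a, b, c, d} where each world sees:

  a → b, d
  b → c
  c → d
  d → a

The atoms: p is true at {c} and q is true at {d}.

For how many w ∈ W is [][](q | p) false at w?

3

a: successors {b, d}; [](q | p) there: b:T, d:F. ✗
b: successors {c}; [](q | p) there: c:T. ✓
c: successors {d}; [](q | p) there: d:F. ✗
d: successors {a}; [](q | p) there: a:F. ✗
Satisfying worlds: {b}.
So [][](q | p) fails at the other 3 worlds.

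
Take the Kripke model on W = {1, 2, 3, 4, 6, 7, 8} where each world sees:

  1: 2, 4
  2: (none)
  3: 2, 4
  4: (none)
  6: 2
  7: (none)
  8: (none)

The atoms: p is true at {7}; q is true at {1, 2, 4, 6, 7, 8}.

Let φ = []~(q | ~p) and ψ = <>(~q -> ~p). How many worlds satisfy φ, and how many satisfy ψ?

4 and 3

For []~(q | ~p):
1: successors {2, 4}; ~(q | ~p) there: 2:F, 4:F. ✗
2: no successors, so []~(q | ~p) holds vacuously. ✓
3: successors {2, 4}; ~(q | ~p) there: 2:F, 4:F. ✗
4: no successors, so []~(q | ~p) holds vacuously. ✓
6: successors {2}; ~(q | ~p) there: 2:F. ✗
7: no successors, so []~(q | ~p) holds vacuously. ✓
8: no successors, so []~(q | ~p) holds vacuously. ✓
— 4 worlds.
For <>(~q -> ~p):
1: successors {2, 4}; ~q -> ~p there: 2:T, 4:T. ✓
2: no successors, so <>(~q -> ~p) fails. ✗
3: successors {2, 4}; ~q -> ~p there: 2:T, 4:T. ✓
4: no successors, so <>(~q -> ~p) fails. ✗
6: successors {2}; ~q -> ~p there: 2:T. ✓
7: no successors, so <>(~q -> ~p) fails. ✗
8: no successors, so <>(~q -> ~p) fails. ✗
— 3 worlds.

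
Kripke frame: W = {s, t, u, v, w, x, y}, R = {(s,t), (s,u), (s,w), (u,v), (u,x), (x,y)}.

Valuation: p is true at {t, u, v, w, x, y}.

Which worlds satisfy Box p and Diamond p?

s: Box p is T, Diamond p is T. ✓
t: Box p is T, Diamond p is F. ✗
u: Box p is T, Diamond p is T. ✓
v: Box p is T, Diamond p is F. ✗
w: Box p is T, Diamond p is F. ✗
x: Box p is T, Diamond p is T. ✓
y: Box p is T, Diamond p is F. ✗

{s, u, x}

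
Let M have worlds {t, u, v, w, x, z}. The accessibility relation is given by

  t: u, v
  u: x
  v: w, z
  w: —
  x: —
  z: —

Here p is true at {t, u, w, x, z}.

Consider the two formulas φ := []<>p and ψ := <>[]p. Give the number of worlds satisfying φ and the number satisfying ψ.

4 and 3

For []<>p:
t: successors {u, v}; <>p there: u:T, v:T. ✓
u: successors {x}; <>p there: x:F. ✗
v: successors {w, z}; <>p there: w:F, z:F. ✗
w: no successors, so []<>p holds vacuously. ✓
x: no successors, so []<>p holds vacuously. ✓
z: no successors, so []<>p holds vacuously. ✓
— 4 worlds.
For <>[]p:
t: successors {u, v}; []p there: u:T, v:T. ✓
u: successors {x}; []p there: x:T. ✓
v: successors {w, z}; []p there: w:T, z:T. ✓
w: no successors, so <>[]p fails. ✗
x: no successors, so <>[]p fails. ✗
z: no successors, so <>[]p fails. ✗
— 3 worlds.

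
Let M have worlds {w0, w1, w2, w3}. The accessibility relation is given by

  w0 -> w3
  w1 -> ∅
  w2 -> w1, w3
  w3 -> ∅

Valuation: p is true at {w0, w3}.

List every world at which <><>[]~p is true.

∅

w0: successors {w3}; <>[]~p there: w3:F. ✗
w1: no successors, so <><>[]~p fails. ✗
w2: successors {w1, w3}; <>[]~p there: w1:F, w3:F. ✗
w3: no successors, so <><>[]~p fails. ✗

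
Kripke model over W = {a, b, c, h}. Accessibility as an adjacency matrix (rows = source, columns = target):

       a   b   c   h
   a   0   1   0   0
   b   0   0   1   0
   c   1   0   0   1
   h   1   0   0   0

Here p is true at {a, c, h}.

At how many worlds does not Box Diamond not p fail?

a: Box Diamond not p is F. ✓
b: Box Diamond not p is F. ✓
c: Box Diamond not p is F. ✓
h: Box Diamond not p is T. ✗
Satisfying worlds: {a, b, c}.
So not Box Diamond not p fails at the other 1 world.

1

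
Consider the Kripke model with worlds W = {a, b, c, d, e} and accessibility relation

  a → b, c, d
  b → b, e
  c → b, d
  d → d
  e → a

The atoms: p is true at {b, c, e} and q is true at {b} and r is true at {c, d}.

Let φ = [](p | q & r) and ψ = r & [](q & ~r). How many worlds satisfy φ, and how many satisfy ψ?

For [](p | q & r):
a: successors {b, c, d}; p | q & r there: b:T, c:T, d:F. ✗
b: successors {b, e}; p | q & r there: b:T, e:T. ✓
c: successors {b, d}; p | q & r there: b:T, d:F. ✗
d: successors {d}; p | q & r there: d:F. ✗
e: successors {a}; p | q & r there: a:F. ✗
— 1 world.
For r & [](q & ~r):
a: r is F, [](q & ~r) is F. ✗
b: r is F, [](q & ~r) is F. ✗
c: r is T, [](q & ~r) is F. ✗
d: r is T, [](q & ~r) is F. ✗
e: r is F, [](q & ~r) is F. ✗
— 0 worlds.

1 and 0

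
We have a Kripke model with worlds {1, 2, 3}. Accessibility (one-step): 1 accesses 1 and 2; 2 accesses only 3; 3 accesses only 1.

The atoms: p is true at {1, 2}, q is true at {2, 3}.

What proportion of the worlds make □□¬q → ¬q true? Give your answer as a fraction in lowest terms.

1: □□¬q is F, ¬q is T. ✓
2: □□¬q is T, ¬q is F. ✗
3: □□¬q is F, ¬q is F. ✓
That's 2 of 3 worlds, so 2/3.

2/3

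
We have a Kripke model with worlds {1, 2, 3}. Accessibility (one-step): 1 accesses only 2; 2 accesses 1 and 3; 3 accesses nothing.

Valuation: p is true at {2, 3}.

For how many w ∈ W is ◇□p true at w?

1: successors {2}; □p there: 2:F. ✗
2: successors {1, 3}; □p there: 1:T, 3:T. ✓
3: no successors, so ◇□p fails. ✗
Satisfying worlds: {2}.

1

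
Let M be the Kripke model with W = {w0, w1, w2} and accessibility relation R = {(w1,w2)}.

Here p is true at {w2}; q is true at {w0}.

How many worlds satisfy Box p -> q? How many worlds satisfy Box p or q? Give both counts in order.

1 and 3

For Box p -> q:
w0: Box p is T, q is T. ✓
w1: Box p is T, q is F. ✗
w2: Box p is T, q is F. ✗
— 1 world.
For Box p or q:
w0: Box p is T, q is T. ✓
w1: Box p is T, q is F. ✓
w2: Box p is T, q is F. ✓
— 3 worlds.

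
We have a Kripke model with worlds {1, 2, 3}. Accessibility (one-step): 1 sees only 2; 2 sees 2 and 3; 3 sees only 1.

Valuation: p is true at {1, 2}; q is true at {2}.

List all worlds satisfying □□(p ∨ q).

1: successors {2}; □(p ∨ q) there: 2:F. ✗
2: successors {2, 3}; □(p ∨ q) there: 2:F, 3:T. ✗
3: successors {1}; □(p ∨ q) there: 1:T. ✓

{3}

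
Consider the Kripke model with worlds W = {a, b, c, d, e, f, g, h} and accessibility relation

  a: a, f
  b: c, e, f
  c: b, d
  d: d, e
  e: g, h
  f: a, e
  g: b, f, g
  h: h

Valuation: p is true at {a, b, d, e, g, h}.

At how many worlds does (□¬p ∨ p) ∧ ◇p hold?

a: □¬p ∨ p is T, ◇p is T. ✓
b: □¬p ∨ p is T, ◇p is T. ✓
c: □¬p ∨ p is F, ◇p is T. ✗
d: □¬p ∨ p is T, ◇p is T. ✓
e: □¬p ∨ p is T, ◇p is T. ✓
f: □¬p ∨ p is F, ◇p is T. ✗
g: □¬p ∨ p is T, ◇p is T. ✓
h: □¬p ∨ p is T, ◇p is T. ✓
Satisfying worlds: {a, b, d, e, g, h}.

6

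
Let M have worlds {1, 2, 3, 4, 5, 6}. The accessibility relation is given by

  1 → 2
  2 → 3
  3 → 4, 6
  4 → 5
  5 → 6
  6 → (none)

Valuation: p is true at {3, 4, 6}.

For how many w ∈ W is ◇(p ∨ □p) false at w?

1

1: successors {2}; p ∨ □p there: 2:T. ✓
2: successors {3}; p ∨ □p there: 3:T. ✓
3: successors {4, 6}; p ∨ □p there: 4:T, 6:T. ✓
4: successors {5}; p ∨ □p there: 5:T. ✓
5: successors {6}; p ∨ □p there: 6:T. ✓
6: no successors, so ◇(p ∨ □p) fails. ✗
Satisfying worlds: {1, 2, 3, 4, 5}.
So ◇(p ∨ □p) fails at the other 1 world.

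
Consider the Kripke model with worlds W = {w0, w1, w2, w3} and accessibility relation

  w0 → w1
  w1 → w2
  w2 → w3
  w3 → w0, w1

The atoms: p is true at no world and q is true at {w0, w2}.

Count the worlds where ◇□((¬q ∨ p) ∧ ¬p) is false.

2

w0: successors {w1}; □((¬q ∨ p) ∧ ¬p) there: w1:F. ✗
w1: successors {w2}; □((¬q ∨ p) ∧ ¬p) there: w2:T. ✓
w2: successors {w3}; □((¬q ∨ p) ∧ ¬p) there: w3:F. ✗
w3: successors {w0, w1}; □((¬q ∨ p) ∧ ¬p) there: w0:T, w1:F. ✓
Satisfying worlds: {w1, w3}.
So ◇□((¬q ∨ p) ∧ ¬p) fails at the other 2 worlds.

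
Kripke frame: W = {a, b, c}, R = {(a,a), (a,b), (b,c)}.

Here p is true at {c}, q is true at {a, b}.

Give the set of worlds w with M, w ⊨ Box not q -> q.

a: Box not q is F, q is T. ✓
b: Box not q is T, q is T. ✓
c: Box not q is T, q is F. ✗

{a, b}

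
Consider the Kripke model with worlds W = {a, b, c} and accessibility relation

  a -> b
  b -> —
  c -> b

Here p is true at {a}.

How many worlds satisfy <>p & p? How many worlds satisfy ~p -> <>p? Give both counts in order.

0 and 1

For <>p & p:
a: <>p is F, p is T. ✗
b: <>p is F, p is F. ✗
c: <>p is F, p is F. ✗
— 0 worlds.
For ~p -> <>p:
a: ~p is F, <>p is F. ✓
b: ~p is T, <>p is F. ✗
c: ~p is T, <>p is F. ✗
— 1 world.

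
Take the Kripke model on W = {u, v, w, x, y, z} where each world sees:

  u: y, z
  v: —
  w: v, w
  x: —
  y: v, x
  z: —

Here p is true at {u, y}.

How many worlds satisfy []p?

3

u: successors {y, z}; p there: y:T, z:F. ✗
v: no successors, so []p holds vacuously. ✓
w: successors {v, w}; p there: v:F, w:F. ✗
x: no successors, so []p holds vacuously. ✓
y: successors {v, x}; p there: v:F, x:F. ✗
z: no successors, so []p holds vacuously. ✓
Satisfying worlds: {v, x, z}.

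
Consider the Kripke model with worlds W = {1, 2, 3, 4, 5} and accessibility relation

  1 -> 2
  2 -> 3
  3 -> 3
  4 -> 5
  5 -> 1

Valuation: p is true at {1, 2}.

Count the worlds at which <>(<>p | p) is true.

3

1: successors {2}; <>p | p there: 2:T. ✓
2: successors {3}; <>p | p there: 3:F. ✗
3: successors {3}; <>p | p there: 3:F. ✗
4: successors {5}; <>p | p there: 5:T. ✓
5: successors {1}; <>p | p there: 1:T. ✓
Satisfying worlds: {1, 4, 5}.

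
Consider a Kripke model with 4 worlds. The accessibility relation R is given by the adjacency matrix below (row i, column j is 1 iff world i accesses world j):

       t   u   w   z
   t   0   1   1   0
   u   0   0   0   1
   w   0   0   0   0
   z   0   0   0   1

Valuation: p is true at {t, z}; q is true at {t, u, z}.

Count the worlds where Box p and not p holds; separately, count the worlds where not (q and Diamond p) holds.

For Box p and not p:
t: Box p is F, not p is F. ✗
u: Box p is T, not p is T. ✓
w: Box p is T, not p is T. ✓
z: Box p is T, not p is F. ✗
— 2 worlds.
For not (q and Diamond p):
t: q and Diamond p is F. ✓
u: q and Diamond p is T. ✗
w: q and Diamond p is F. ✓
z: q and Diamond p is T. ✗
— 2 worlds.

2 and 2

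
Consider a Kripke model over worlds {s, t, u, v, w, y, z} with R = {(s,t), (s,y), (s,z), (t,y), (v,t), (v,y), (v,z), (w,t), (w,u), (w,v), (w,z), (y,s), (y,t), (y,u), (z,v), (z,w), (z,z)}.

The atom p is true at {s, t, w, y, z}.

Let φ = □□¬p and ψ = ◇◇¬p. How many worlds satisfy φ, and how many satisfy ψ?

1 and 5

For □□¬p:
s: successors {t, y, z}; □¬p there: t:F, y:F, z:F. ✗
t: successors {y}; □¬p there: y:F. ✗
u: no successors, so □□¬p holds vacuously. ✓
v: successors {t, y, z}; □¬p there: t:F, y:F, z:F. ✗
w: successors {t, u, v, z}; □¬p there: t:F, u:T, v:F, z:F. ✗
y: successors {s, t, u}; □¬p there: s:F, t:F, u:T. ✗
z: successors {v, w, z}; □¬p there: v:F, w:F, z:F. ✗
— 1 world.
For ◇◇¬p:
s: successors {t, y, z}; ◇¬p there: t:F, y:T, z:T. ✓
t: successors {y}; ◇¬p there: y:T. ✓
u: no successors, so ◇◇¬p fails. ✗
v: successors {t, y, z}; ◇¬p there: t:F, y:T, z:T. ✓
w: successors {t, u, v, z}; ◇¬p there: t:F, u:F, v:F, z:T. ✓
y: successors {s, t, u}; ◇¬p there: s:F, t:F, u:F. ✗
z: successors {v, w, z}; ◇¬p there: v:F, w:T, z:T. ✓
— 5 worlds.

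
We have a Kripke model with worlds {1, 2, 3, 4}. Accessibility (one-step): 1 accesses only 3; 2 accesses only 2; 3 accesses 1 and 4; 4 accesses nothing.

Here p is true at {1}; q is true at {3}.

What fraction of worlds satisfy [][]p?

1: successors {3}; []p there: 3:F. ✗
2: successors {2}; []p there: 2:F. ✗
3: successors {1, 4}; []p there: 1:F, 4:T. ✗
4: no successors, so [][]p holds vacuously. ✓
That's 1 of 4 worlds, so 1/4.

1/4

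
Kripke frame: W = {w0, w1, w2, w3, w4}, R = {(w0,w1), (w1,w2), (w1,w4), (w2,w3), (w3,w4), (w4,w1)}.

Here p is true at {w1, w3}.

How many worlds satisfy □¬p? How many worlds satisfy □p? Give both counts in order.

For □¬p:
w0: successors {w1}; ¬p there: w1:F. ✗
w1: successors {w2, w4}; ¬p there: w2:T, w4:T. ✓
w2: successors {w3}; ¬p there: w3:F. ✗
w3: successors {w4}; ¬p there: w4:T. ✓
w4: successors {w1}; ¬p there: w1:F. ✗
— 2 worlds.
For □p:
w0: successors {w1}; p there: w1:T. ✓
w1: successors {w2, w4}; p there: w2:F, w4:F. ✗
w2: successors {w3}; p there: w3:T. ✓
w3: successors {w4}; p there: w4:F. ✗
w4: successors {w1}; p there: w1:T. ✓
— 3 worlds.

2 and 3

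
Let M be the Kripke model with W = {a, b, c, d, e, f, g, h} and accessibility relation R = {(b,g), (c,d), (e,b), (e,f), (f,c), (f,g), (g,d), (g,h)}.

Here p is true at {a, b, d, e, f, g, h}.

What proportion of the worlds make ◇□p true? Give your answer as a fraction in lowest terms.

a: no successors, so ◇□p fails. ✗
b: successors {g}; □p there: g:T. ✓
c: successors {d}; □p there: d:T. ✓
d: no successors, so ◇□p fails. ✗
e: successors {b, f}; □p there: b:T, f:F. ✓
f: successors {c, g}; □p there: c:T, g:T. ✓
g: successors {d, h}; □p there: d:T, h:T. ✓
h: no successors, so ◇□p fails. ✗
That's 5 of 8 worlds, so 5/8.

5/8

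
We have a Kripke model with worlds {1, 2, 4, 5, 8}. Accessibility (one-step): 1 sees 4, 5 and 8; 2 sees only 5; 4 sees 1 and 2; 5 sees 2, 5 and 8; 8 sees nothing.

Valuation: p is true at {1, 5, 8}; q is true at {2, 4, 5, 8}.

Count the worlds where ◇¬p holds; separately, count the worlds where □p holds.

For ◇¬p:
1: successors {4, 5, 8}; ¬p there: 4:T, 5:F, 8:F. ✓
2: successors {5}; ¬p there: 5:F. ✗
4: successors {1, 2}; ¬p there: 1:F, 2:T. ✓
5: successors {2, 5, 8}; ¬p there: 2:T, 5:F, 8:F. ✓
8: no successors, so ◇¬p fails. ✗
— 3 worlds.
For □p:
1: successors {4, 5, 8}; p there: 4:F, 5:T, 8:T. ✗
2: successors {5}; p there: 5:T. ✓
4: successors {1, 2}; p there: 1:T, 2:F. ✗
5: successors {2, 5, 8}; p there: 2:F, 5:T, 8:T. ✗
8: no successors, so □p holds vacuously. ✓
— 2 worlds.

3 and 2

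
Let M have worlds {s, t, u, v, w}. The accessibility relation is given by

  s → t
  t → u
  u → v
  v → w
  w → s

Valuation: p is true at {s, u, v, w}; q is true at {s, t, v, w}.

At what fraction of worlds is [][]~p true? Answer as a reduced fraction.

1/5

s: successors {t}; []~p there: t:F. ✗
t: successors {u}; []~p there: u:F. ✗
u: successors {v}; []~p there: v:F. ✗
v: successors {w}; []~p there: w:F. ✗
w: successors {s}; []~p there: s:T. ✓
That's 1 of 5 worlds, so 1/5.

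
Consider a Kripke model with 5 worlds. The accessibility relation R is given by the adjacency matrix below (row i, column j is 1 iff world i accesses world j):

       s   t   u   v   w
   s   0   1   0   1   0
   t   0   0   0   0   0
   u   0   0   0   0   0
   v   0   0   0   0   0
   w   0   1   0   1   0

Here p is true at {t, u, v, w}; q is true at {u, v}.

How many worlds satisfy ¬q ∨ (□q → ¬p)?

3

s: ¬q is T, □q → ¬p is T. ✓
t: ¬q is T, □q → ¬p is F. ✓
u: ¬q is F, □q → ¬p is F. ✗
v: ¬q is F, □q → ¬p is F. ✗
w: ¬q is T, □q → ¬p is T. ✓
Satisfying worlds: {s, t, w}.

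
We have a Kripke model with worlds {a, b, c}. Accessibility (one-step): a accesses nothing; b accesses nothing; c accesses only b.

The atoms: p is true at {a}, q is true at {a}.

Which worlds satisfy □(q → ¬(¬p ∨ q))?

{a, b, c}

a: no successors, so □(q → ¬(¬p ∨ q)) holds vacuously. ✓
b: no successors, so □(q → ¬(¬p ∨ q)) holds vacuously. ✓
c: successors {b}; q → ¬(¬p ∨ q) there: b:T. ✓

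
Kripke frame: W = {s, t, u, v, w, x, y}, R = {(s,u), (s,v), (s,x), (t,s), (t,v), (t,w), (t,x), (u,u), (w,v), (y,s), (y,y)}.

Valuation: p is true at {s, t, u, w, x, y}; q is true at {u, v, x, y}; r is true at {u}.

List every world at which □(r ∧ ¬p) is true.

{v, x}

s: successors {u, v, x}; r ∧ ¬p there: u:F, v:F, x:F. ✗
t: successors {s, v, w, x}; r ∧ ¬p there: s:F, v:F, w:F, x:F. ✗
u: successors {u}; r ∧ ¬p there: u:F. ✗
v: no successors, so □(r ∧ ¬p) holds vacuously. ✓
w: successors {v}; r ∧ ¬p there: v:F. ✗
x: no successors, so □(r ∧ ¬p) holds vacuously. ✓
y: successors {s, y}; r ∧ ¬p there: s:F, y:F. ✗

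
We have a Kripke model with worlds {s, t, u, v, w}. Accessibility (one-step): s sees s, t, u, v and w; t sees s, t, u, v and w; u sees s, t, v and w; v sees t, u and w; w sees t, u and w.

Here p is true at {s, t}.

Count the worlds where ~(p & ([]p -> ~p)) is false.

2

s: p & ([]p -> ~p) is T. ✗
t: p & ([]p -> ~p) is T. ✗
u: p & ([]p -> ~p) is F. ✓
v: p & ([]p -> ~p) is F. ✓
w: p & ([]p -> ~p) is F. ✓
Satisfying worlds: {u, v, w}.
So ~(p & ([]p -> ~p)) fails at the other 2 worlds.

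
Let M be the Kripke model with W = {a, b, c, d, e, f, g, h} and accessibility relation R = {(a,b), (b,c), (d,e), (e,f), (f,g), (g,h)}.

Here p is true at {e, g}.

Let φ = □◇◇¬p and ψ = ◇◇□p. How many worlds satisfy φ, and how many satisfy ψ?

For □◇◇¬p:
a: successors {b}; ◇◇¬p there: b:F. ✗
b: successors {c}; ◇◇¬p there: c:F. ✗
c: no successors, so □◇◇¬p holds vacuously. ✓
d: successors {e}; ◇◇¬p there: e:F. ✗
e: successors {f}; ◇◇¬p there: f:T. ✓
f: successors {g}; ◇◇¬p there: g:F. ✗
g: successors {h}; ◇◇¬p there: h:F. ✗
h: no successors, so □◇◇¬p holds vacuously. ✓
— 3 worlds.
For ◇◇□p:
a: successors {b}; ◇□p there: b:T. ✓
b: successors {c}; ◇□p there: c:F. ✗
c: no successors, so ◇◇□p fails. ✗
d: successors {e}; ◇□p there: e:T. ✓
e: successors {f}; ◇□p there: f:F. ✗
f: successors {g}; ◇□p there: g:T. ✓
g: successors {h}; ◇□p there: h:F. ✗
h: no successors, so ◇◇□p fails. ✗
— 3 worlds.

3 and 3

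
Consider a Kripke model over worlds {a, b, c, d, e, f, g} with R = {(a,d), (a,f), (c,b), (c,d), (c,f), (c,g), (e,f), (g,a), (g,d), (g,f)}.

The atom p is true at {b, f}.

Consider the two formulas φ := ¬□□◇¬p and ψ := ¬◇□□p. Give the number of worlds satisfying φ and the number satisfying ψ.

For ¬□□◇¬p:
a: □□◇¬p is T. ✗
b: □□◇¬p is T. ✗
c: □□◇¬p is F. ✓
d: □□◇¬p is T. ✗
e: □□◇¬p is T. ✗
f: □□◇¬p is T. ✗
g: □□◇¬p is F. ✓
— 2 worlds.
For ¬◇□□p:
a: ◇□□p is T. ✗
b: ◇□□p is F. ✓
c: ◇□□p is T. ✗
d: ◇□□p is F. ✓
e: ◇□□p is T. ✗
f: ◇□□p is F. ✓
g: ◇□□p is T. ✗
— 3 worlds.

2 and 3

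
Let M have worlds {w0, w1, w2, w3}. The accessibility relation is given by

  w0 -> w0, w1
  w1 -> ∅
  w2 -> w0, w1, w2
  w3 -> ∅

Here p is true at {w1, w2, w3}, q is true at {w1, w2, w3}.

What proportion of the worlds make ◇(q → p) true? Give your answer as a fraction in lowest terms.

1/2

w0: successors {w0, w1}; q → p there: w0:T, w1:T. ✓
w1: no successors, so ◇(q → p) fails. ✗
w2: successors {w0, w1, w2}; q → p there: w0:T, w1:T, w2:T. ✓
w3: no successors, so ◇(q → p) fails. ✗
That's 2 of 4 worlds, so 2/4 = 1/2.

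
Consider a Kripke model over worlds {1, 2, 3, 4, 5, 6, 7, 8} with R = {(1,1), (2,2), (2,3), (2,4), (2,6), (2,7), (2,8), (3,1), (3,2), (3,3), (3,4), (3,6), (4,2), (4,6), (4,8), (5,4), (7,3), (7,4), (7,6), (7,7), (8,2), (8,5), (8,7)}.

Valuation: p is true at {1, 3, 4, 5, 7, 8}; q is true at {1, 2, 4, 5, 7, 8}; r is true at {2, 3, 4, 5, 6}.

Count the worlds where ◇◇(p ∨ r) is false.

1

1: successors {1}; ◇(p ∨ r) there: 1:T. ✓
2: successors {2, 3, 4, 6, 7, 8}; ◇(p ∨ r) there: 2:T, 3:T, 4:T, 6:F, 7:T, 8:T. ✓
3: successors {1, 2, 3, 4, 6}; ◇(p ∨ r) there: 1:T, 2:T, 3:T, 4:T, 6:F. ✓
4: successors {2, 6, 8}; ◇(p ∨ r) there: 2:T, 6:F, 8:T. ✓
5: successors {4}; ◇(p ∨ r) there: 4:T. ✓
6: no successors, so ◇◇(p ∨ r) fails. ✗
7: successors {3, 4, 6, 7}; ◇(p ∨ r) there: 3:T, 4:T, 6:F, 7:T. ✓
8: successors {2, 5, 7}; ◇(p ∨ r) there: 2:T, 5:T, 7:T. ✓
Satisfying worlds: {1, 2, 3, 4, 5, 7, 8}.
So ◇◇(p ∨ r) fails at the other 1 world.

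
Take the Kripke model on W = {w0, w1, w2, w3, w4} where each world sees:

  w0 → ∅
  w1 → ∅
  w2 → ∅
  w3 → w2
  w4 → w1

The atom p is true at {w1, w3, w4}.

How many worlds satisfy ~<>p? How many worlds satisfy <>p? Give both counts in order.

For ~<>p:
w0: <>p is F. ✓
w1: <>p is F. ✓
w2: <>p is F. ✓
w3: <>p is F. ✓
w4: <>p is T. ✗
— 4 worlds.
For <>p:
w0: no successors, so <>p fails. ✗
w1: no successors, so <>p fails. ✗
w2: no successors, so <>p fails. ✗
w3: successors {w2}; p there: w2:F. ✗
w4: successors {w1}; p there: w1:T. ✓
— 1 world.

4 and 1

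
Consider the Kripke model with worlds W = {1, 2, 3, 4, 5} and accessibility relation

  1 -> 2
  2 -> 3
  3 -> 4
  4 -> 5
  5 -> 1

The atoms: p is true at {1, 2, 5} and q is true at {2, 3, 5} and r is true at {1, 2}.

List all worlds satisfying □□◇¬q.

1: successors {2}; □◇¬q there: 2:T. ✓
2: successors {3}; □◇¬q there: 3:F. ✗
3: successors {4}; □◇¬q there: 4:T. ✓
4: successors {5}; □◇¬q there: 5:F. ✗
5: successors {1}; □◇¬q there: 1:F. ✗

{1, 3}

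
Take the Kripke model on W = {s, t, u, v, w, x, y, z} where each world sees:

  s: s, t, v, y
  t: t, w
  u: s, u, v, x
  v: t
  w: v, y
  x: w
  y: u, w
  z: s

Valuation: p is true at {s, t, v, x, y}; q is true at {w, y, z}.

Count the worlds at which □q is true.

s: successors {s, t, v, y}; q there: s:F, t:F, v:F, y:T. ✗
t: successors {t, w}; q there: t:F, w:T. ✗
u: successors {s, u, v, x}; q there: s:F, u:F, v:F, x:F. ✗
v: successors {t}; q there: t:F. ✗
w: successors {v, y}; q there: v:F, y:T. ✗
x: successors {w}; q there: w:T. ✓
y: successors {u, w}; q there: u:F, w:T. ✗
z: successors {s}; q there: s:F. ✗
Satisfying worlds: {x}.

1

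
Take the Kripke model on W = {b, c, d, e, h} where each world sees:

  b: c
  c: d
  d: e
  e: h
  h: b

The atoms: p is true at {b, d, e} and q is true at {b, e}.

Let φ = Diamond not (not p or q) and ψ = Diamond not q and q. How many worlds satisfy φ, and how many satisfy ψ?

For Diamond not (not p or q):
b: successors {c}; not (not p or q) there: c:F. ✗
c: successors {d}; not (not p or q) there: d:T. ✓
d: successors {e}; not (not p or q) there: e:F. ✗
e: successors {h}; not (not p or q) there: h:F. ✗
h: successors {b}; not (not p or q) there: b:F. ✗
— 1 world.
For Diamond not q and q:
b: Diamond not q is T, q is T. ✓
c: Diamond not q is T, q is F. ✗
d: Diamond not q is F, q is F. ✗
e: Diamond not q is T, q is T. ✓
h: Diamond not q is F, q is F. ✗
— 2 worlds.

1 and 2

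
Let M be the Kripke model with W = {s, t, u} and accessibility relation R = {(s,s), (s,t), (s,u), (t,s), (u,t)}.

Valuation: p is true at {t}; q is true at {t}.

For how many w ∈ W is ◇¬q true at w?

s: successors {s, t, u}; ¬q there: s:T, t:F, u:T. ✓
t: successors {s}; ¬q there: s:T. ✓
u: successors {t}; ¬q there: t:F. ✗
Satisfying worlds: {s, t}.

2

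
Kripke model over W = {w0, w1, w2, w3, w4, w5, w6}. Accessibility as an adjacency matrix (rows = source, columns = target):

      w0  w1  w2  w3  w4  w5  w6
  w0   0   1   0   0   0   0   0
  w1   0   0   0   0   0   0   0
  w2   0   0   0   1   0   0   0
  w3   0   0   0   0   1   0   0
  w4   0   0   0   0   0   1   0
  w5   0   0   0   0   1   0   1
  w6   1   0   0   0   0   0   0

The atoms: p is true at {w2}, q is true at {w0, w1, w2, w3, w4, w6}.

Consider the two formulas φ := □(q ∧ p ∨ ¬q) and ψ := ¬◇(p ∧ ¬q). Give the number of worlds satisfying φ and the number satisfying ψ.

For □(q ∧ p ∨ ¬q):
w0: successors {w1}; q ∧ p ∨ ¬q there: w1:F. ✗
w1: no successors, so □(q ∧ p ∨ ¬q) holds vacuously. ✓
w2: successors {w3}; q ∧ p ∨ ¬q there: w3:F. ✗
w3: successors {w4}; q ∧ p ∨ ¬q there: w4:F. ✗
w4: successors {w5}; q ∧ p ∨ ¬q there: w5:T. ✓
w5: successors {w4, w6}; q ∧ p ∨ ¬q there: w4:F, w6:F. ✗
w6: successors {w0}; q ∧ p ∨ ¬q there: w0:F. ✗
— 2 worlds.
For ¬◇(p ∧ ¬q):
w0: ◇(p ∧ ¬q) is F. ✓
w1: ◇(p ∧ ¬q) is F. ✓
w2: ◇(p ∧ ¬q) is F. ✓
w3: ◇(p ∧ ¬q) is F. ✓
w4: ◇(p ∧ ¬q) is F. ✓
w5: ◇(p ∧ ¬q) is F. ✓
w6: ◇(p ∧ ¬q) is F. ✓
— 7 worlds.

2 and 7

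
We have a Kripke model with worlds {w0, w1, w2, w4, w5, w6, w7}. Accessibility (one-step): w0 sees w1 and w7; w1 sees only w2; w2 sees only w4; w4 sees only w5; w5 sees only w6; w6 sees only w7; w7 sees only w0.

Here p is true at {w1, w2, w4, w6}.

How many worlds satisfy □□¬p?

w0: successors {w1, w7}; □¬p there: w1:F, w7:T. ✗
w1: successors {w2}; □¬p there: w2:F. ✗
w2: successors {w4}; □¬p there: w4:T. ✓
w4: successors {w5}; □¬p there: w5:F. ✗
w5: successors {w6}; □¬p there: w6:T. ✓
w6: successors {w7}; □¬p there: w7:T. ✓
w7: successors {w0}; □¬p there: w0:F. ✗
Satisfying worlds: {w2, w5, w6}.

3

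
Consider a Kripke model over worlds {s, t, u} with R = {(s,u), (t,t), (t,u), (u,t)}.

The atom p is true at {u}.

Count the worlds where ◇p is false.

1

s: successors {u}; p there: u:T. ✓
t: successors {t, u}; p there: t:F, u:T. ✓
u: successors {t}; p there: t:F. ✗
Satisfying worlds: {s, t}.
So ◇p fails at the other 1 world.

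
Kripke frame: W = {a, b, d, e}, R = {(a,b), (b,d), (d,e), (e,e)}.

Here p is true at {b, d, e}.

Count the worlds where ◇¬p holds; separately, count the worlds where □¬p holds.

For ◇¬p:
a: successors {b}; ¬p there: b:F. ✗
b: successors {d}; ¬p there: d:F. ✗
d: successors {e}; ¬p there: e:F. ✗
e: successors {e}; ¬p there: e:F. ✗
— 0 worlds.
For □¬p:
a: successors {b}; ¬p there: b:F. ✗
b: successors {d}; ¬p there: d:F. ✗
d: successors {e}; ¬p there: e:F. ✗
e: successors {e}; ¬p there: e:F. ✗
— 0 worlds.

0 and 0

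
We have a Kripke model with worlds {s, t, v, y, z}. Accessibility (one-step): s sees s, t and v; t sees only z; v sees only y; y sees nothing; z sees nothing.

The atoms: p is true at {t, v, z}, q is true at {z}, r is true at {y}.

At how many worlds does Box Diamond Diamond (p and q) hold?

s: successors {s, t, v}; Diamond Diamond (p and q) there: s:T, t:F, v:F. ✗
t: successors {z}; Diamond Diamond (p and q) there: z:F. ✗
v: successors {y}; Diamond Diamond (p and q) there: y:F. ✗
y: no successors, so Box Diamond Diamond (p and q) holds vacuously. ✓
z: no successors, so Box Diamond Diamond (p and q) holds vacuously. ✓
Satisfying worlds: {y, z}.

2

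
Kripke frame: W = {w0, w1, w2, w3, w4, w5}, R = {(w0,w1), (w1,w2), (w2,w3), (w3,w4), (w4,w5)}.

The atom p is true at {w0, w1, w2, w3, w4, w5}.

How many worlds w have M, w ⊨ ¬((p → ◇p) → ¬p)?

5

w0: (p → ◇p) → ¬p is F. ✓
w1: (p → ◇p) → ¬p is F. ✓
w2: (p → ◇p) → ¬p is F. ✓
w3: (p → ◇p) → ¬p is F. ✓
w4: (p → ◇p) → ¬p is F. ✓
w5: (p → ◇p) → ¬p is T. ✗
Satisfying worlds: {w0, w1, w2, w3, w4}.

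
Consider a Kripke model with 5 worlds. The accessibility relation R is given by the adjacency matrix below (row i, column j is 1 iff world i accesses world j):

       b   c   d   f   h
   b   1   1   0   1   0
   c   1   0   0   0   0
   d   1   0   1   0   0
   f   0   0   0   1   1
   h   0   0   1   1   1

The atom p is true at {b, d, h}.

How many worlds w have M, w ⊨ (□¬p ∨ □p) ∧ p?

1

b: □¬p ∨ □p is F, p is T. ✗
c: □¬p ∨ □p is T, p is F. ✗
d: □¬p ∨ □p is T, p is T. ✓
f: □¬p ∨ □p is F, p is F. ✗
h: □¬p ∨ □p is F, p is T. ✗
Satisfying worlds: {d}.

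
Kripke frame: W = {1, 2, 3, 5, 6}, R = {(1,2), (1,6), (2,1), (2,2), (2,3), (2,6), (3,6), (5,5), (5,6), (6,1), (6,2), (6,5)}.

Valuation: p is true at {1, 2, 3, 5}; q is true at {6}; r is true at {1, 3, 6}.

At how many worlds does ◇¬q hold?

4

1: successors {2, 6}; ¬q there: 2:T, 6:F. ✓
2: successors {1, 2, 3, 6}; ¬q there: 1:T, 2:T, 3:T, 6:F. ✓
3: successors {6}; ¬q there: 6:F. ✗
5: successors {5, 6}; ¬q there: 5:T, 6:F. ✓
6: successors {1, 2, 5}; ¬q there: 1:T, 2:T, 5:T. ✓
Satisfying worlds: {1, 2, 5, 6}.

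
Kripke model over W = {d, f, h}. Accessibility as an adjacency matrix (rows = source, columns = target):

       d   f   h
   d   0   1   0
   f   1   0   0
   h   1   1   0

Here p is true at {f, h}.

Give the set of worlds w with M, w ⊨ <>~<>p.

d: successors {f}; ~<>p there: f:T. ✓
f: successors {d}; ~<>p there: d:F. ✗
h: successors {d, f}; ~<>p there: d:F, f:T. ✓

{d, h}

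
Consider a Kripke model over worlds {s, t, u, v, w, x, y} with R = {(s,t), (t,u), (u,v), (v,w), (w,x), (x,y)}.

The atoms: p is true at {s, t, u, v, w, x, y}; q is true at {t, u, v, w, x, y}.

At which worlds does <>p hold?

s: successors {t}; p there: t:T. ✓
t: successors {u}; p there: u:T. ✓
u: successors {v}; p there: v:T. ✓
v: successors {w}; p there: w:T. ✓
w: successors {x}; p there: x:T. ✓
x: successors {y}; p there: y:T. ✓
y: no successors, so <>p fails. ✗

{s, t, u, v, w, x}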